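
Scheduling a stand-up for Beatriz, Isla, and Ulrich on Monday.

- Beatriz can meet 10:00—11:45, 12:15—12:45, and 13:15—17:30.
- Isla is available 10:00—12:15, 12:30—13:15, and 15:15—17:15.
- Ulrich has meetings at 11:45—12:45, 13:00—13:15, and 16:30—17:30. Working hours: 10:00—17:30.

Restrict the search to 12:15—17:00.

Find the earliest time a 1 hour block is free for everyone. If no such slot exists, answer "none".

15:15

Ulrich free within 10:00–17:30: 10:00–11:45, 12:45–13:00, 13:15–16:30.
Beatriz ∩ Isla: 10:00–11:45, 12:30–12:45, 15:15–17:15.
Beatriz ∩ Isla ∩ Ulrich: 10:00–11:45, 15:15–16:30.
Restricted to 12:15–17:00: 15:15–16:30.
Windows ≥ 60 min: 15:15–16:30.
Earliest such window starts at 15:15.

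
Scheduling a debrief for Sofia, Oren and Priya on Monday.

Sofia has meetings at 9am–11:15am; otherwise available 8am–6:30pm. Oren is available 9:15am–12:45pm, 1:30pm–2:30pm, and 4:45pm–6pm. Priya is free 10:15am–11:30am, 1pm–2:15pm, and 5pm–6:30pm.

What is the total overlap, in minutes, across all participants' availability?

Sofia free within 08:00–18:30: 08:00–09:00, 11:15–18:30.
Sofia ∩ Oren: 11:15–12:45, 13:30–14:30, 16:45–18:00.
Sofia ∩ Oren ∩ Priya: 11:15–11:30, 13:30–14:15, 17:00–18:00.
Total common minutes: 15 + 45 + 60 = 120.

120 minutes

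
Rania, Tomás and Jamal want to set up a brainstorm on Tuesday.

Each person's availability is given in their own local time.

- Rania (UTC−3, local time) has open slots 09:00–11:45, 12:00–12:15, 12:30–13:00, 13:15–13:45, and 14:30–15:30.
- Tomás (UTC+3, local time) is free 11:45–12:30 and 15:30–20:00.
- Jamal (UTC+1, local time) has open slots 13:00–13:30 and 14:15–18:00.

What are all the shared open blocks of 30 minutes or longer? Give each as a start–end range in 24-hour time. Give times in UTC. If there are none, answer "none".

Rania → UTC: 12:00–14:45, 15:00–15:15, 15:30–16:00, 16:15–16:45, 17:30–18:30.
Tomás → UTC: 08:45–09:30, 12:30–17:00.
Jamal → UTC: 12:00–12:30, 13:15–17:00.
Rania ∩ Tomás: 12:30–14:45, 15:00–15:15, 15:30–16:00, 16:15–16:45.
Rania ∩ Tomás ∩ Jamal: 13:15–14:45, 15:00–15:15, 15:30–16:00, 16:15–16:45.
Windows ≥ 30 min: 13:15–14:45, 15:30–16:00, 16:15–16:45.

13:15–14:45, 15:30–16:00, 16:15–16:45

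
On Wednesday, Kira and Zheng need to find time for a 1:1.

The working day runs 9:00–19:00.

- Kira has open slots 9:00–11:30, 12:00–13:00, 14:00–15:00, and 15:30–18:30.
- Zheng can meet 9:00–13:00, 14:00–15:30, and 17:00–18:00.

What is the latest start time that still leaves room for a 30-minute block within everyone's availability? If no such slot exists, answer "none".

17:30

Kira ∩ Zheng: 09:00–11:30, 12:00–13:00, 14:00–15:00, 17:00–18:00.
Windows ≥ 30 min: 09:00–11:30, 12:00–13:00, 14:00–15:00, 17:00–18:00.
Latest start in the last window 17:00–18:00 is 18:00 − 30 min = 17:30.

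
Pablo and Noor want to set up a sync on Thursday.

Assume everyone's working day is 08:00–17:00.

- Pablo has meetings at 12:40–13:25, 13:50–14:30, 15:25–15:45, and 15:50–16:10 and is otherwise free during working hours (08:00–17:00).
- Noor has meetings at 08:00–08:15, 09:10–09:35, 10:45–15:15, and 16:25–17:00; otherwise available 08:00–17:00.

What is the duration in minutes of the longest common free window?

Pablo free within 08:00–17:00: 08:00–12:40, 13:25–13:50, 14:30–15:25, 15:45–15:50, 16:10–17:00.
Noor free within 08:00–17:00: 08:15–09:10, 09:35–10:45, 15:15–16:25.
Pablo ∩ Noor: 08:15–09:10, 09:35–10:45, 15:15–15:25, 15:45–15:50, 16:10–16:25.
Common window lengths: 55, 70, 10, 5, 15 min; longest is 70.

70 minutes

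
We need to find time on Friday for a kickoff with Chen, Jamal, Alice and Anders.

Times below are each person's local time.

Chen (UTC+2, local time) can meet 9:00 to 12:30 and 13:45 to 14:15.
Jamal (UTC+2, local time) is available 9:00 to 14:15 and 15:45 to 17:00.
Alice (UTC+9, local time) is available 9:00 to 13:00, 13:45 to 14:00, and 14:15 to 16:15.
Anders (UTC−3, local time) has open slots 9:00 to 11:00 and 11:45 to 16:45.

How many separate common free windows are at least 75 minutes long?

Chen → UTC: 07:00–10:30, 11:45–12:15.
Jamal → UTC: 07:00–12:15, 13:45–15:00.
Alice → UTC: 00:00–04:00, 04:45–05:00, 05:15–07:15.
Anders → UTC: 12:00–14:00, 14:45–19:45.
Chen ∩ Jamal: 07:00–10:30, 11:45–12:15.
Chen ∩ Jamal ∩ Alice: 07:00–07:15.
Chen ∩ Jamal ∩ Alice ∩ Anders: (none).
Windows ≥ 75 min: (none).
That's 0 windows.

0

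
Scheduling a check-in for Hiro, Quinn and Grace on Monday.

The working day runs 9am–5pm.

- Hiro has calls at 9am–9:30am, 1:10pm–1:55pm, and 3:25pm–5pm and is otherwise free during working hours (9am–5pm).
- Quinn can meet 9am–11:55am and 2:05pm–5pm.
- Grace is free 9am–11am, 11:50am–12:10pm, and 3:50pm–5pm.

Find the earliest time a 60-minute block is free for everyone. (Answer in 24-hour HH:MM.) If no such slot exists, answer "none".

09:30

Hiro free within 09:00–17:00: 09:30–13:10, 13:55–15:25.
Hiro ∩ Quinn: 09:30–11:55, 14:05–15:25.
Hiro ∩ Quinn ∩ Grace: 09:30–11:00, 11:50–11:55.
Windows ≥ 60 min: 09:30–11:00.
Earliest such window starts at 09:30.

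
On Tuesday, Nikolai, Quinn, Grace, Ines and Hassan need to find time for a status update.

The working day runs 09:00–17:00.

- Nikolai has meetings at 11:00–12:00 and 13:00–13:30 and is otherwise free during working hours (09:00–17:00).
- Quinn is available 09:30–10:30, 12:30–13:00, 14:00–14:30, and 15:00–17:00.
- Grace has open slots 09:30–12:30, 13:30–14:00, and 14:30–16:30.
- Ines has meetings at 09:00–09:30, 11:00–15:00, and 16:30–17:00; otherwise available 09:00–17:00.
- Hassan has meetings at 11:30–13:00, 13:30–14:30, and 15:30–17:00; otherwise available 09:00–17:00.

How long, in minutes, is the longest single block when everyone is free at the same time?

Nikolai free within 09:00–17:00: 09:00–11:00, 12:00–13:00, 13:30–17:00.
Ines free within 09:00–17:00: 09:30–11:00, 15:00–16:30.
Hassan free within 09:00–17:00: 09:00–11:30, 13:00–13:30, 14:30–15:30.
Nikolai ∩ Quinn: 09:30–10:30, 12:30–13:00, 14:00–14:30, 15:00–17:00.
Nikolai ∩ Quinn ∩ Grace: 09:30–10:30, 15:00–16:30.
Nikolai ∩ Quinn ∩ Grace ∩ Ines: 09:30–10:30, 15:00–16:30.
Nikolai ∩ Quinn ∩ Grace ∩ Ines ∩ Hassan: 09:30–10:30, 15:00–15:30.
Common window lengths: 60, 30 min; longest is 60.

60 minutes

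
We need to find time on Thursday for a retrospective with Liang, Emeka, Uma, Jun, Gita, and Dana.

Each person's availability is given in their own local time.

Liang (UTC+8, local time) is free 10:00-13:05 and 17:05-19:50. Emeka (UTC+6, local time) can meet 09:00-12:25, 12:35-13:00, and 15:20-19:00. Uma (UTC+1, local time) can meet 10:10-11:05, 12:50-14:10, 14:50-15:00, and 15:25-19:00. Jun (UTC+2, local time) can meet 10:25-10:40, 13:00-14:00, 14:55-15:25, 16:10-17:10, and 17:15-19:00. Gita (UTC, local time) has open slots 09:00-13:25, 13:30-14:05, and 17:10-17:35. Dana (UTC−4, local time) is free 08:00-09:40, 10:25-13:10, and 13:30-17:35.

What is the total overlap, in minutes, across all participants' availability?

Liang → UTC: 02:00–05:05, 09:05–11:50.
Emeka → UTC: 03:00–06:25, 06:35–07:00, 09:20–13:00.
Uma → UTC: 09:10–10:05, 11:50–13:10, 13:50–14:00, 14:25–18:00.
Jun → UTC: 08:25–08:40, 11:00–12:00, 12:55–13:25, 14:10–15:10, 15:15–17:00.
Gita → UTC: 09:00–13:25, 13:30–14:05, 17:10–17:35.
Dana → UTC: 12:00–13:40, 14:25–17:10, 17:30–21:35.
Liang ∩ Emeka: 03:00–05:05, 09:20–11:50.
Liang ∩ Emeka ∩ Uma: 09:20–10:05.
Liang ∩ Emeka ∩ Uma ∩ Jun: (none).
Liang ∩ Emeka ∩ Uma ∩ Jun ∩ Gita: (none).
Liang ∩ Emeka ∩ Uma ∩ Jun ∩ Gita ∩ Dana: (none).
Total common minutes: 0.

0 minutes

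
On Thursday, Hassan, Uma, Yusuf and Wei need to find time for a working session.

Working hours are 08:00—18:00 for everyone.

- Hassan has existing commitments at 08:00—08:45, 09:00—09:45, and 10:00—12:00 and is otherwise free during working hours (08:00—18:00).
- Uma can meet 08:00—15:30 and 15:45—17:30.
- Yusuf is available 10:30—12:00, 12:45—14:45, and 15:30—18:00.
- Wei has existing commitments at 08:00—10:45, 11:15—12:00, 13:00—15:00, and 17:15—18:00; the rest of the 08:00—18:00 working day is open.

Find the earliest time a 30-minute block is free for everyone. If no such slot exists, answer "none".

15:45

Hassan free within 08:00–18:00: 08:45–09:00, 09:45–10:00, 12:00–18:00.
Wei free within 08:00–18:00: 10:45–11:15, 12:00–13:00, 15:00–17:15.
Hassan ∩ Uma: 08:45–09:00, 09:45–10:00, 12:00–15:30, 15:45–17:30.
Hassan ∩ Uma ∩ Yusuf: 12:45–14:45, 15:45–17:30.
Hassan ∩ Uma ∩ Yusuf ∩ Wei: 12:45–13:00, 15:45–17:15.
Windows ≥ 30 min: 15:45–17:15.
Earliest such window starts at 15:45.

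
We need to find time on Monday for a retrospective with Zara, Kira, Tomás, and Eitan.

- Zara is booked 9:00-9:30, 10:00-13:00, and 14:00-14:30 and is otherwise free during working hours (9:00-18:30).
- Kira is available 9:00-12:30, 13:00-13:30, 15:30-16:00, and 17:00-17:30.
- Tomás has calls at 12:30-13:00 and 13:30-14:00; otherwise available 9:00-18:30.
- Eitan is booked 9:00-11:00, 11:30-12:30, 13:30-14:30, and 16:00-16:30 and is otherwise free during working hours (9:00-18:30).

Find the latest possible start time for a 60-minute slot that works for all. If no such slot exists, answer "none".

none

Zara free within 09:00–18:30: 09:30–10:00, 13:00–14:00, 14:30–18:30.
Tomás free within 09:00–18:30: 09:00–12:30, 13:00–13:30, 14:00–18:30.
Eitan free within 09:00–18:30: 11:00–11:30, 12:30–13:30, 14:30–16:00, 16:30–18:30.
Zara ∩ Kira: 09:30–10:00, 13:00–13:30, 15:30–16:00, 17:00–17:30.
Zara ∩ Kira ∩ Tomás: 09:30–10:00, 13:00–13:30, 15:30–16:00, 17:00–17:30.
Zara ∩ Kira ∩ Tomás ∩ Eitan: 13:00–13:30, 15:30–16:00, 17:00–17:30.
Windows ≥ 60 min: (none).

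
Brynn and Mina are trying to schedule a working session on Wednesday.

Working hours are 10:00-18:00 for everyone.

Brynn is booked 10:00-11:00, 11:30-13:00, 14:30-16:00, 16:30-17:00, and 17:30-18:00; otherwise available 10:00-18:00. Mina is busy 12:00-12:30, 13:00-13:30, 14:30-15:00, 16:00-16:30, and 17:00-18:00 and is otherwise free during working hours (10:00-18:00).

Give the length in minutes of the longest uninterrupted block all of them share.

Brynn free within 10:00–18:00: 11:00–11:30, 13:00–14:30, 16:00–16:30, 17:00–17:30.
Mina free within 10:00–18:00: 10:00–12:00, 12:30–13:00, 13:30–14:30, 15:00–16:00, 16:30–17:00.
Brynn ∩ Mina: 11:00–11:30, 13:30–14:30.
Common window lengths: 30, 60 min; longest is 60.

60 minutes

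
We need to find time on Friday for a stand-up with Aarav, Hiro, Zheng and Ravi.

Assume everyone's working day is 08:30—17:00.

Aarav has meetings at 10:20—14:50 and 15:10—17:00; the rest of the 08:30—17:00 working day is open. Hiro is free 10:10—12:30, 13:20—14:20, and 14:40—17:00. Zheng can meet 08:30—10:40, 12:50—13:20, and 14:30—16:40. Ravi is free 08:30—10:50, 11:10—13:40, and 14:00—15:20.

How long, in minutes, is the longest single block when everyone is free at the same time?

Aarav free within 08:30–17:00: 08:30–10:20, 14:50–15:10.
Aarav ∩ Hiro: 10:10–10:20, 14:50–15:10.
Aarav ∩ Hiro ∩ Zheng: 10:10–10:20, 14:50–15:10.
Aarav ∩ Hiro ∩ Zheng ∩ Ravi: 10:10–10:20, 14:50–15:10.
Common window lengths: 10, 20 min; longest is 20.

20 minutes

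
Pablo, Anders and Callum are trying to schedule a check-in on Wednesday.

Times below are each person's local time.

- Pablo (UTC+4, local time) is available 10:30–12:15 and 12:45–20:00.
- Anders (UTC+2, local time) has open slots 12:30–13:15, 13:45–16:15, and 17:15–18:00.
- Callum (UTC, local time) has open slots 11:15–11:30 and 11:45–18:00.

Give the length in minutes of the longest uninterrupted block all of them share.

Pablo → UTC: 06:30–08:15, 08:45–16:00.
Anders → UTC: 10:30–11:15, 11:45–14:15, 15:15–16:00.
Callum → UTC: 11:15–11:30, 11:45–18:00.
Pablo ∩ Anders: 10:30–11:15, 11:45–14:15, 15:15–16:00.
Pablo ∩ Anders ∩ Callum: 11:45–14:15, 15:15–16:00.
Common window lengths: 150, 45 min; longest is 150.

150 minutes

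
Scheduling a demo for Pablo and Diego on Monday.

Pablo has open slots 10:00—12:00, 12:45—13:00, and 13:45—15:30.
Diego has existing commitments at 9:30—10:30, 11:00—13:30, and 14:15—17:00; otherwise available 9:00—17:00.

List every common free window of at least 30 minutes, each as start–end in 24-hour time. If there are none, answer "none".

10:30–11:00, 13:45–14:15

Diego free within 09:00–17:00: 09:00–09:30, 10:30–11:00, 13:30–14:15.
Pablo ∩ Diego: 10:30–11:00, 13:45–14:15.
Windows ≥ 30 min: 10:30–11:00, 13:45–14:15.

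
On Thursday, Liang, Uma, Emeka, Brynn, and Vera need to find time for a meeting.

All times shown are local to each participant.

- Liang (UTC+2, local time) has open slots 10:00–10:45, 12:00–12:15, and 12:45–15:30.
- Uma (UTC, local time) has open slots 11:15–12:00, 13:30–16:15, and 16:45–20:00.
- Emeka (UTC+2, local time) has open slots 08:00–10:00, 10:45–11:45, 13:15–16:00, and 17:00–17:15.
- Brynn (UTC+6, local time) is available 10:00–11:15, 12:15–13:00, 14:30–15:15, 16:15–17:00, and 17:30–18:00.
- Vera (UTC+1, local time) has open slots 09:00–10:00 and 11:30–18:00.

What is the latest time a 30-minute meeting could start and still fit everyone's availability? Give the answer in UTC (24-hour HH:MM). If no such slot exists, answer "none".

11:30

Liang → UTC: 08:00–08:45, 10:00–10:15, 10:45–13:30.
Uma → UTC: 11:15–12:00, 13:30–16:15, 16:45–20:00.
Emeka → UTC: 06:00–08:00, 08:45–09:45, 11:15–14:00, 15:00–15:15.
Brynn → UTC: 04:00–05:15, 06:15–07:00, 08:30–09:15, 10:15–11:00, 11:30–12:00.
Vera → UTC: 08:00–09:00, 10:30–17:00.
Liang ∩ Uma: 11:15–12:00.
Liang ∩ Uma ∩ Emeka: 11:15–12:00.
Liang ∩ Uma ∩ Emeka ∩ Brynn: 11:30–12:00.
Liang ∩ Uma ∩ Emeka ∩ Brynn ∩ Vera: 11:30–12:00.
Windows ≥ 30 min: 11:30–12:00.
Latest start in the last window 11:30–12:00 is 12:00 − 30 min = 11:30.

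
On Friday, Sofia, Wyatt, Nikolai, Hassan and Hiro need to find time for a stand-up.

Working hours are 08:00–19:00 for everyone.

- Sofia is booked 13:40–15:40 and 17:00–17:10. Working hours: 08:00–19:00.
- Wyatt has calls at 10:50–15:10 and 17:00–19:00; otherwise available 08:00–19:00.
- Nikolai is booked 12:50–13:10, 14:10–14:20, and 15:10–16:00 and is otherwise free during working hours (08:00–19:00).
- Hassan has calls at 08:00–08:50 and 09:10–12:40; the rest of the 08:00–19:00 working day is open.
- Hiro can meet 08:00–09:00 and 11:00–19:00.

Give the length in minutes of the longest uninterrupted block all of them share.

60 minutes

Sofia free within 08:00–19:00: 08:00–13:40, 15:40–17:00, 17:10–19:00.
Wyatt free within 08:00–19:00: 08:00–10:50, 15:10–17:00.
Nikolai free within 08:00–19:00: 08:00–12:50, 13:10–14:10, 14:20–15:10, 16:00–19:00.
Hassan free within 08:00–19:00: 08:50–09:10, 12:40–19:00.
Sofia ∩ Wyatt: 08:00–10:50, 15:40–17:00.
Sofia ∩ Wyatt ∩ Nikolai: 08:00–10:50, 16:00–17:00.
Sofia ∩ Wyatt ∩ Nikolai ∩ Hassan: 08:50–09:10, 16:00–17:00.
Sofia ∩ Wyatt ∩ Nikolai ∩ Hassan ∩ Hiro: 08:50–09:00, 16:00–17:00.
Common window lengths: 10, 60 min; longest is 60.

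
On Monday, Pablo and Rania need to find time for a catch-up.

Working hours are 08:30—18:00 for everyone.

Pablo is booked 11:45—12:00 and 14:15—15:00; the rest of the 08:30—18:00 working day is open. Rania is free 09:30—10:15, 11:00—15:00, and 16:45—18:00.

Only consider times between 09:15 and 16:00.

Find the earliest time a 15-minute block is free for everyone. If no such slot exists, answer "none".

09:30

Pablo free within 08:30–18:00: 08:30–11:45, 12:00–14:15, 15:00–18:00.
Pablo ∩ Rania: 09:30–10:15, 11:00–11:45, 12:00–14:15, 16:45–18:00.
Restricted to 09:15–16:00: 09:30–10:15, 11:00–11:45, 12:00–14:15.
Windows ≥ 15 min: 09:30–10:15, 11:00–11:45, 12:00–14:15.
Earliest such window starts at 09:30.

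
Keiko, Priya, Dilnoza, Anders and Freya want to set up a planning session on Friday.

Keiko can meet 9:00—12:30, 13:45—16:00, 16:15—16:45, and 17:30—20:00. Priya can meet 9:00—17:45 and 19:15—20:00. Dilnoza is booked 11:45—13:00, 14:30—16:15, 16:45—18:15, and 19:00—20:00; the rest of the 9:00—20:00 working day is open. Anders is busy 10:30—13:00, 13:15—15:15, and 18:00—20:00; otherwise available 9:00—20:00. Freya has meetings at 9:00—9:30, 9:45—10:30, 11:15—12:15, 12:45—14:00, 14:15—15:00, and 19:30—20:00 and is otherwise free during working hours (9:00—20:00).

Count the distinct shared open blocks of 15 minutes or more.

2

Dilnoza free within 09:00–20:00: 09:00–11:45, 13:00–14:30, 16:15–16:45, 18:15–19:00.
Anders free within 09:00–20:00: 09:00–10:30, 13:00–13:15, 15:15–18:00.
Freya free within 09:00–20:00: 09:30–09:45, 10:30–11:15, 12:15–12:45, 14:00–14:15, 15:00–19:30.
Keiko ∩ Priya: 09:00–12:30, 13:45–16:00, 16:15–16:45, 17:30–17:45, 19:15–20:00.
Keiko ∩ Priya ∩ Dilnoza: 09:00–11:45, 13:45–14:30, 16:15–16:45.
Keiko ∩ Priya ∩ Dilnoza ∩ Anders: 09:00–10:30, 16:15–16:45.
Keiko ∩ Priya ∩ Dilnoza ∩ Anders ∩ Freya: 09:30–09:45, 16:15–16:45.
Windows ≥ 15 min: 09:30–09:45, 16:15–16:45.
That's 2 windows.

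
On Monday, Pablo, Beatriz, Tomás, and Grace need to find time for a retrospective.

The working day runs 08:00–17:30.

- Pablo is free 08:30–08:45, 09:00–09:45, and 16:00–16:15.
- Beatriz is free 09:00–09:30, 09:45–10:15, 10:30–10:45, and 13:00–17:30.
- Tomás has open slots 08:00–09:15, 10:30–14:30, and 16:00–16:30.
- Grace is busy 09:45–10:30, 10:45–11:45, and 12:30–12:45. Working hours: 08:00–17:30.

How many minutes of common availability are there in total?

30 minutes

Grace free within 08:00–17:30: 08:00–09:45, 10:30–10:45, 11:45–12:30, 12:45–17:30.
Pablo ∩ Beatriz: 09:00–09:30, 16:00–16:15.
Pablo ∩ Beatriz ∩ Tomás: 09:00–09:15, 16:00–16:15.
Pablo ∩ Beatriz ∩ Tomás ∩ Grace: 09:00–09:15, 16:00–16:15.
Total common minutes: 15 + 15 = 30.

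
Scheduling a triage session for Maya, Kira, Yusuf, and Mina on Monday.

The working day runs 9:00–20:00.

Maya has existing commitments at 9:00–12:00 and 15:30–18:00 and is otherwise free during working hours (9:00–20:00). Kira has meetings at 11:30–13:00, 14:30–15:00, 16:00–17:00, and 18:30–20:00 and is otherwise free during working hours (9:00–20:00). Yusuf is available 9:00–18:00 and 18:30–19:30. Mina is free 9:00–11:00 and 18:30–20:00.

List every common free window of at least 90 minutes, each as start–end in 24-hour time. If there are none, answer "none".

none

Maya free within 09:00–20:00: 12:00–15:30, 18:00–20:00.
Kira free within 09:00–20:00: 09:00–11:30, 13:00–14:30, 15:00–16:00, 17:00–18:30.
Maya ∩ Kira: 13:00–14:30, 15:00–15:30, 18:00–18:30.
Maya ∩ Kira ∩ Yusuf: 13:00–14:30, 15:00–15:30.
Maya ∩ Kira ∩ Yusuf ∩ Mina: (none).
Windows ≥ 90 min: (none).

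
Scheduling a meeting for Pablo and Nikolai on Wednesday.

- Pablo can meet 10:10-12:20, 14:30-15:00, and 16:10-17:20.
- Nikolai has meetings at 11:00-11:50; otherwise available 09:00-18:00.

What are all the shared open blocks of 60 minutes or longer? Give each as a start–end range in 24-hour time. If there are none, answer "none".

16:10–17:20

Nikolai free within 09:00–18:00: 09:00–11:00, 11:50–18:00.
Pablo ∩ Nikolai: 10:10–11:00, 11:50–12:20, 14:30–15:00, 16:10–17:20.
Windows ≥ 60 min: 16:10–17:20.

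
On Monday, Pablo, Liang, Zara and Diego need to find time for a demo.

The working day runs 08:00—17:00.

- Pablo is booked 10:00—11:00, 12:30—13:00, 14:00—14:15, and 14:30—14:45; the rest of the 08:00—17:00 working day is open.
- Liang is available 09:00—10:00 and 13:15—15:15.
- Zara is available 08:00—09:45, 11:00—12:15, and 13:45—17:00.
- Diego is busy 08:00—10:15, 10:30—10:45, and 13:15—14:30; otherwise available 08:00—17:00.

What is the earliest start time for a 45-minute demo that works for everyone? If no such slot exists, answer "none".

none

Pablo free within 08:00–17:00: 08:00–10:00, 11:00–12:30, 13:00–14:00, 14:15–14:30, 14:45–17:00.
Diego free within 08:00–17:00: 10:15–10:30, 10:45–13:15, 14:30–17:00.
Pablo ∩ Liang: 09:00–10:00, 13:15–14:00, 14:15–14:30, 14:45–15:15.
Pablo ∩ Liang ∩ Zara: 09:00–09:45, 13:45–14:00, 14:15–14:30, 14:45–15:15.
Pablo ∩ Liang ∩ Zara ∩ Diego: 14:45–15:15.
Windows ≥ 45 min: (none).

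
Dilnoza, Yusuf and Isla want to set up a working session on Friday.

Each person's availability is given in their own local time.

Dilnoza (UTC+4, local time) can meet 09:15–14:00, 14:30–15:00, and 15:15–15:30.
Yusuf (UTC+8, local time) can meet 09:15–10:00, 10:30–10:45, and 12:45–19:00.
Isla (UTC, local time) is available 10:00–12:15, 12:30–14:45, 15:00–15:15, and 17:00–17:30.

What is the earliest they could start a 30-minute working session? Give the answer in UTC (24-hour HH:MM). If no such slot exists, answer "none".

10:30

Dilnoza → UTC: 05:15–10:00, 10:30–11:00, 11:15–11:30.
Yusuf → UTC: 01:15–02:00, 02:30–02:45, 04:45–11:00.
Isla → UTC: 10:00–12:15, 12:30–14:45, 15:00–15:15, 17:00–17:30.
Dilnoza ∩ Yusuf: 05:15–10:00, 10:30–11:00.
Dilnoza ∩ Yusuf ∩ Isla: 10:30–11:00.
Windows ≥ 30 min: 10:30–11:00.
Earliest such window starts at 10:30.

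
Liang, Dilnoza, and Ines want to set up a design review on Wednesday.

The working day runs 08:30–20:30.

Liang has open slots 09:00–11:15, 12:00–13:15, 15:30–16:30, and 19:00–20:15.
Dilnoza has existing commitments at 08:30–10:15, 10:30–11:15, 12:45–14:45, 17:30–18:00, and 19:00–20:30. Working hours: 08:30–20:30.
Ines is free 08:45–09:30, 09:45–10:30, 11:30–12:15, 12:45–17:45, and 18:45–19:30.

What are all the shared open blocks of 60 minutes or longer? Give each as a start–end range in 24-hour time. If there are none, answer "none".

15:30–16:30

Dilnoza free within 08:30–20:30: 10:15–10:30, 11:15–12:45, 14:45–17:30, 18:00–19:00.
Liang ∩ Dilnoza: 10:15–10:30, 12:00–12:45, 15:30–16:30.
Liang ∩ Dilnoza ∩ Ines: 10:15–10:30, 12:00–12:15, 15:30–16:30.
Windows ≥ 60 min: 15:30–16:30.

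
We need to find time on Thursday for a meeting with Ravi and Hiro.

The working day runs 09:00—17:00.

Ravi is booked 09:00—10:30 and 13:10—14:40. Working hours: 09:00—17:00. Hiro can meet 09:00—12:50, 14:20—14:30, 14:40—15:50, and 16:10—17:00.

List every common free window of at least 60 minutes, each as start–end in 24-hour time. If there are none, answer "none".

Ravi free within 09:00–17:00: 10:30–13:10, 14:40–17:00.
Ravi ∩ Hiro: 10:30–12:50, 14:40–15:50, 16:10–17:00.
Windows ≥ 60 min: 10:30–12:50, 14:40–15:50.

10:30–12:50, 14:40–15:50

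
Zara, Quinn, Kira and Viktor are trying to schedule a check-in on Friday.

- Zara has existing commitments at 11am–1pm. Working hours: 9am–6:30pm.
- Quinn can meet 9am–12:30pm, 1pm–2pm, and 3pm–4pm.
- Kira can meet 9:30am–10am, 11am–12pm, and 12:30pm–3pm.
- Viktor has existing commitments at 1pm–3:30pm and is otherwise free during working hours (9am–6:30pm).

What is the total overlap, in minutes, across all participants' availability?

30 minutes

Zara free within 09:00–18:30: 09:00–11:00, 13:00–18:30.
Viktor free within 09:00–18:30: 09:00–13:00, 15:30–18:30.
Zara ∩ Quinn: 09:00–11:00, 13:00–14:00, 15:00–16:00.
Zara ∩ Quinn ∩ Kira: 09:30–10:00, 13:00–14:00.
Zara ∩ Quinn ∩ Kira ∩ Viktor: 09:30–10:00.
Total common minutes: 30.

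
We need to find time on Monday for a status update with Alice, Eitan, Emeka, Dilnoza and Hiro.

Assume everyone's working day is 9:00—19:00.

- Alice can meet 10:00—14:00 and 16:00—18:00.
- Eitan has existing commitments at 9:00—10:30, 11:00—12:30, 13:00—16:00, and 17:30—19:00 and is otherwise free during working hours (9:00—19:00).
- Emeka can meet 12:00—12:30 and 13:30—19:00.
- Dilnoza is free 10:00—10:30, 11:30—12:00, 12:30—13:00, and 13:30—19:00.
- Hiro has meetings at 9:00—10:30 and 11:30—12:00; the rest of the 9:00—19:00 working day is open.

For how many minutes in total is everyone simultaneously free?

Eitan free within 09:00–19:00: 10:30–11:00, 12:30–13:00, 16:00–17:30.
Hiro free within 09:00–19:00: 10:30–11:30, 12:00–19:00.
Alice ∩ Eitan: 10:30–11:00, 12:30–13:00, 16:00–17:30.
Alice ∩ Eitan ∩ Emeka: 16:00–17:30.
Alice ∩ Eitan ∩ Emeka ∩ Dilnoza: 16:00–17:30.
Alice ∩ Eitan ∩ Emeka ∩ Dilnoza ∩ Hiro: 16:00–17:30.
Total common minutes: 90.

90 minutes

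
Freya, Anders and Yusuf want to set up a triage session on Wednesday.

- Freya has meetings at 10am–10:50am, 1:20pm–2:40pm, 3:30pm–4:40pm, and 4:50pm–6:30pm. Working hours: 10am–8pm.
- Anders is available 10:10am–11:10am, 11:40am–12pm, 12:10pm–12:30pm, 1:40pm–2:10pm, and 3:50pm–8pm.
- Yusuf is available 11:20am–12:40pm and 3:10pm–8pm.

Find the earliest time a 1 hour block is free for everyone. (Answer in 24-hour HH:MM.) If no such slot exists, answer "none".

18:30

Freya free within 10:00–20:00: 10:50–13:20, 14:40–15:30, 16:40–16:50, 18:30–20:00.
Freya ∩ Anders: 10:50–11:10, 11:40–12:00, 12:10–12:30, 16:40–16:50, 18:30–20:00.
Freya ∩ Anders ∩ Yusuf: 11:40–12:00, 12:10–12:30, 16:40–16:50, 18:30–20:00.
Windows ≥ 60 min: 18:30–20:00.
Earliest such window starts at 18:30.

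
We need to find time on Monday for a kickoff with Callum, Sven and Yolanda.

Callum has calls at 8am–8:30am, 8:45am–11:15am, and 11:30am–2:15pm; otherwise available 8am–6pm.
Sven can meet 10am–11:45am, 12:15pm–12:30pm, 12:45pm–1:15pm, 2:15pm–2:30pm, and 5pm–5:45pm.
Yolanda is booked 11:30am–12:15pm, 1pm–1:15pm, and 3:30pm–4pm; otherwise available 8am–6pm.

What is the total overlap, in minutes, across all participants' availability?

75 minutes

Callum free within 08:00–18:00: 08:30–08:45, 11:15–11:30, 14:15–18:00.
Yolanda free within 08:00–18:00: 08:00–11:30, 12:15–13:00, 13:15–15:30, 16:00–18:00.
Callum ∩ Sven: 11:15–11:30, 14:15–14:30, 17:00–17:45.
Callum ∩ Sven ∩ Yolanda: 11:15–11:30, 14:15–14:30, 17:00–17:45.
Total common minutes: 15 + 15 + 45 = 75.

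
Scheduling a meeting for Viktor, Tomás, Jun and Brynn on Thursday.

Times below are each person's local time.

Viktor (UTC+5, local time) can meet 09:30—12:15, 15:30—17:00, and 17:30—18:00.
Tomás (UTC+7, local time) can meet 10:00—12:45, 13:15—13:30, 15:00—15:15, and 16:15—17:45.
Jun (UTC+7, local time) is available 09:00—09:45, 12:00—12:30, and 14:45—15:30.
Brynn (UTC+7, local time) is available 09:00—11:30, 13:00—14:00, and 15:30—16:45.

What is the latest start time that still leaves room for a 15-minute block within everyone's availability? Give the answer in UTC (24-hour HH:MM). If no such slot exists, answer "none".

none

Viktor → UTC: 04:30–07:15, 10:30–12:00, 12:30–13:00.
Tomás → UTC: 03:00–05:45, 06:15–06:30, 08:00–08:15, 09:15–10:45.
Jun → UTC: 02:00–02:45, 05:00–05:30, 07:45–08:30.
Brynn → UTC: 02:00–04:30, 06:00–07:00, 08:30–09:45.
Viktor ∩ Tomás: 04:30–05:45, 06:15–06:30, 10:30–10:45.
Viktor ∩ Tomás ∩ Jun: 05:00–05:30.
Viktor ∩ Tomás ∩ Jun ∩ Brynn: (none).
Windows ≥ 15 min: (none).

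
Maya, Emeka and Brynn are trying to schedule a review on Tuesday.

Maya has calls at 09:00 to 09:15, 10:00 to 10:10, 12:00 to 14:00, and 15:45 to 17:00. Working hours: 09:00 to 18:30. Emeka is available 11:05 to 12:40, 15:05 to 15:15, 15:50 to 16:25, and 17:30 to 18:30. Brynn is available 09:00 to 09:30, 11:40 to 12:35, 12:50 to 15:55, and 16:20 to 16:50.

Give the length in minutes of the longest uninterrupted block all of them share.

Maya free within 09:00–18:30: 09:15–10:00, 10:10–12:00, 14:00–15:45, 17:00–18:30.
Maya ∩ Emeka: 11:05–12:00, 15:05–15:15, 17:30–18:30.
Maya ∩ Emeka ∩ Brynn: 11:40–12:00, 15:05–15:15.
Common window lengths: 20, 10 min; longest is 20.

20 minutes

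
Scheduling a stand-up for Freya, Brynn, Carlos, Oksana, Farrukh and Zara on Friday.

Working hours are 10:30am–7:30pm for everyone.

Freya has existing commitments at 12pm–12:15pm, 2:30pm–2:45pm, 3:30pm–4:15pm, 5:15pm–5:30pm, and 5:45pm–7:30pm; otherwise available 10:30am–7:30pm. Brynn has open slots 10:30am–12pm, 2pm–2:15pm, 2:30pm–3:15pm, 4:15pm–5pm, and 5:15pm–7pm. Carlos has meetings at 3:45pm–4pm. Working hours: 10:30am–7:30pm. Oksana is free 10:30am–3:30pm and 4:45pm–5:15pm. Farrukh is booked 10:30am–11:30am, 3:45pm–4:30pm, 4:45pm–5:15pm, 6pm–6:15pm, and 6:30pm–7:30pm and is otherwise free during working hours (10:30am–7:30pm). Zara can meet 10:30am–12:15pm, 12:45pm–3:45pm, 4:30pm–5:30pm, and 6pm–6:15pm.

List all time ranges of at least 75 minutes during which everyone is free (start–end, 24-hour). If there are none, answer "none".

none

Freya free within 10:30–19:30: 10:30–12:00, 12:15–14:30, 14:45–15:30, 16:15–17:15, 17:30–17:45.
Carlos free within 10:30–19:30: 10:30–15:45, 16:00–19:30.
Farrukh free within 10:30–19:30: 11:30–15:45, 16:30–16:45, 17:15–18:00, 18:15–18:30.
Freya ∩ Brynn: 10:30–12:00, 14:00–14:15, 14:45–15:15, 16:15–17:00, 17:30–17:45.
Freya ∩ Brynn ∩ Carlos: 10:30–12:00, 14:00–14:15, 14:45–15:15, 16:15–17:00, 17:30–17:45.
Freya ∩ Brynn ∩ Carlos ∩ Oksana: 10:30–12:00, 14:00–14:15, 14:45–15:15, 16:45–17:00.
Freya ∩ Brynn ∩ Carlos ∩ Oksana ∩ Farrukh: 11:30–12:00, 14:00–14:15, 14:45–15:15.
Freya ∩ Brynn ∩ Carlos ∩ Oksana ∩ Farrukh ∩ Zara: 11:30–12:00, 14:00–14:15, 14:45–15:15.
Windows ≥ 75 min: (none).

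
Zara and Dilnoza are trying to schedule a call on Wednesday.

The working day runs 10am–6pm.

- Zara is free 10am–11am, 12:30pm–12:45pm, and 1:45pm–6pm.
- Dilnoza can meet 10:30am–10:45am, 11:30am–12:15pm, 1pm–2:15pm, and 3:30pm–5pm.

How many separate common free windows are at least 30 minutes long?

Zara ∩ Dilnoza: 10:30–10:45, 13:45–14:15, 15:30–17:00.
Windows ≥ 30 min: 13:45–14:15, 15:30–17:00.
That's 2 windows.

2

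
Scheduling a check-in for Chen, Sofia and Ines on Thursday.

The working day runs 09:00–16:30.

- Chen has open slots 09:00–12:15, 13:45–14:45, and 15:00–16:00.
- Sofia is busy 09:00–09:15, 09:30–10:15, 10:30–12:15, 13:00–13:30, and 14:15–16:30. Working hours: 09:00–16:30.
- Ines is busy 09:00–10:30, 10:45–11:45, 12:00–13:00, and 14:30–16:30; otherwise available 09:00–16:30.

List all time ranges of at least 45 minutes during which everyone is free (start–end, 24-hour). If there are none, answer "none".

none

Sofia free within 09:00–16:30: 09:15–09:30, 10:15–10:30, 12:15–13:00, 13:30–14:15.
Ines free within 09:00–16:30: 10:30–10:45, 11:45–12:00, 13:00–14:30.
Chen ∩ Sofia: 09:15–09:30, 10:15–10:30, 13:45–14:15.
Chen ∩ Sofia ∩ Ines: 13:45–14:15.
Windows ≥ 45 min: (none).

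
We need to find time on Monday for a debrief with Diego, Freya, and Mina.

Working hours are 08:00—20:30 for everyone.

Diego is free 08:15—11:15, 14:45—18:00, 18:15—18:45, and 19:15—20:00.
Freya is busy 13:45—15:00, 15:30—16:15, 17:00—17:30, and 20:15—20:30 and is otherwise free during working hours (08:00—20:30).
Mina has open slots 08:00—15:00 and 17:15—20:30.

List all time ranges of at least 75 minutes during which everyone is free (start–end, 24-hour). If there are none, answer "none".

Freya free within 08:00–20:30: 08:00–13:45, 15:00–15:30, 16:15–17:00, 17:30–20:15.
Diego ∩ Freya: 08:15–11:15, 15:00–15:30, 16:15–17:00, 17:30–18:00, 18:15–18:45, 19:15–20:00.
Diego ∩ Freya ∩ Mina: 08:15–11:15, 17:30–18:00, 18:15–18:45, 19:15–20:00.
Windows ≥ 75 min: 08:15–11:15.

08:15–11:15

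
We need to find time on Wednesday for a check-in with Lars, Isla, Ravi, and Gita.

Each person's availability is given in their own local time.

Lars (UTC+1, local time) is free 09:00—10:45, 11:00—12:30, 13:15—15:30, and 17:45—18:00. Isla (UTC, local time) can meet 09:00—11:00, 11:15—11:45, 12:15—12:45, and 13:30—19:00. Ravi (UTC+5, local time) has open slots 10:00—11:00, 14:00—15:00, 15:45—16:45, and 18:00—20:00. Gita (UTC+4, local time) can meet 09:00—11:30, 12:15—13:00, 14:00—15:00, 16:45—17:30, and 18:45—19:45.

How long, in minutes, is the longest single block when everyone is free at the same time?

15 minutes

Lars → UTC: 08:00–09:45, 10:00–11:30, 12:15–14:30, 16:45–17:00.
Isla → UTC: 09:00–11:00, 11:15–11:45, 12:15–12:45, 13:30–19:00.
Ravi → UTC: 05:00–06:00, 09:00–10:00, 10:45–11:45, 13:00–15:00.
Gita → UTC: 05:00–07:30, 08:15–09:00, 10:00–11:00, 12:45–13:30, 14:45–15:45.
Lars ∩ Isla: 09:00–09:45, 10:00–11:00, 11:15–11:30, 12:15–12:45, 13:30–14:30, 16:45–17:00.
Lars ∩ Isla ∩ Ravi: 09:00–09:45, 10:45–11:00, 11:15–11:30, 13:30–14:30.
Lars ∩ Isla ∩ Ravi ∩ Gita: 10:45–11:00.
Single common window of 15 minutes.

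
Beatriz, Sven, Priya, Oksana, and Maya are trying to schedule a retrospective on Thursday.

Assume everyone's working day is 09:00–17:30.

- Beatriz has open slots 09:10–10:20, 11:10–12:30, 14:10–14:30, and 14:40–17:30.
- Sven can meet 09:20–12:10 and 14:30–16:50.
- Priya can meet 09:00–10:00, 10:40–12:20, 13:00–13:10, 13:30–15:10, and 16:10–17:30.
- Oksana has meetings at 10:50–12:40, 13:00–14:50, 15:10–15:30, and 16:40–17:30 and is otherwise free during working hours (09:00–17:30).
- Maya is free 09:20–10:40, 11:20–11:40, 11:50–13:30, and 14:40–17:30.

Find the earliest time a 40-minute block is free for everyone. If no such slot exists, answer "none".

Oksana free within 09:00–17:30: 09:00–10:50, 12:40–13:00, 14:50–15:10, 15:30–16:40.
Beatriz ∩ Sven: 09:20–10:20, 11:10–12:10, 14:40–16:50.
Beatriz ∩ Sven ∩ Priya: 09:20–10:00, 11:10–12:10, 14:40–15:10, 16:10–16:50.
Beatriz ∩ Sven ∩ Priya ∩ Oksana: 09:20–10:00, 14:50–15:10, 16:10–16:40.
Beatriz ∩ Sven ∩ Priya ∩ Oksana ∩ Maya: 09:20–10:00, 14:50–15:10, 16:10–16:40.
Windows ≥ 40 min: 09:20–10:00.
Earliest such window starts at 09:20.

09:20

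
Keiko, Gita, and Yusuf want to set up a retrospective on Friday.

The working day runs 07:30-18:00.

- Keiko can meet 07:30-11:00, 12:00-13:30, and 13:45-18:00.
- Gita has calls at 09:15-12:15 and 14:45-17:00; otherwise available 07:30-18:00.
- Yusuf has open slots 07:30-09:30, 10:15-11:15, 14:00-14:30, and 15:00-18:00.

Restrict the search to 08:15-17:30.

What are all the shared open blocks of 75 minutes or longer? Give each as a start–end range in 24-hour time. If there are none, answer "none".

Gita free within 07:30–18:00: 07:30–09:15, 12:15–14:45, 17:00–18:00.
Keiko ∩ Gita: 07:30–09:15, 12:15–13:30, 13:45–14:45, 17:00–18:00.
Keiko ∩ Gita ∩ Yusuf: 07:30–09:15, 14:00–14:30, 17:00–18:00.
Restricted to 08:15–17:30: 08:15–09:15, 14:00–14:30, 17:00–17:30.
Windows ≥ 75 min: (none).

none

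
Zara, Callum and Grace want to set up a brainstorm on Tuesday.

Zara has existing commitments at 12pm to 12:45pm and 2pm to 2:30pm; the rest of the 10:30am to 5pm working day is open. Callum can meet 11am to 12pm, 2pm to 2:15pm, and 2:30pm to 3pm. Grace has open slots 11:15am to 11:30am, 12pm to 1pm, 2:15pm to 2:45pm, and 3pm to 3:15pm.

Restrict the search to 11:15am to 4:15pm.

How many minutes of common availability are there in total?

Zara free within 10:30–17:00: 10:30–12:00, 12:45–14:00, 14:30–17:00.
Zara ∩ Callum: 11:00–12:00, 14:30–15:00.
Zara ∩ Callum ∩ Grace: 11:15–11:30, 14:30–14:45.
Restricted to 11:15–16:15: 11:15–11:30, 14:30–14:45.
Total common minutes: 15 + 15 = 30.

30 minutes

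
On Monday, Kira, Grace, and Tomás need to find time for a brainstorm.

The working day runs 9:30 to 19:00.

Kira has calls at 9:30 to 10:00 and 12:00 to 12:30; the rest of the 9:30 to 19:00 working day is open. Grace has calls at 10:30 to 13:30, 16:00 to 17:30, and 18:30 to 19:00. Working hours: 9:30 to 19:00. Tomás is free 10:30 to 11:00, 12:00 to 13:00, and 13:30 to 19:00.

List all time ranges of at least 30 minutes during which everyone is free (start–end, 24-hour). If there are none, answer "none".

Kira free within 09:30–19:00: 10:00–12:00, 12:30–19:00.
Grace free within 09:30–19:00: 09:30–10:30, 13:30–16:00, 17:30–18:30.
Kira ∩ Grace: 10:00–10:30, 13:30–16:00, 17:30–18:30.
Kira ∩ Grace ∩ Tomás: 13:30–16:00, 17:30–18:30.
Windows ≥ 30 min: 13:30–16:00, 17:30–18:30.

13:30–16:00, 17:30–18:30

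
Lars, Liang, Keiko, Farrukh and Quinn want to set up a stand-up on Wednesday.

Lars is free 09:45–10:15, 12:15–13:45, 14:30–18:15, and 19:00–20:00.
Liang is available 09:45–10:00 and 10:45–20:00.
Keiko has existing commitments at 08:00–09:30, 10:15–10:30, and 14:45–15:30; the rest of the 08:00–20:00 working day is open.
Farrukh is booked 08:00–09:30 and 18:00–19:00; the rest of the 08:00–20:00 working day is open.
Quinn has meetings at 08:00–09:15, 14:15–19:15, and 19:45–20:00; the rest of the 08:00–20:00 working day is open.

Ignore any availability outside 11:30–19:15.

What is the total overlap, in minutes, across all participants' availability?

90 minutes

Keiko free within 08:00–20:00: 09:30–10:15, 10:30–14:45, 15:30–20:00.
Farrukh free within 08:00–20:00: 09:30–18:00, 19:00–20:00.
Quinn free within 08:00–20:00: 09:15–14:15, 19:15–19:45.
Lars ∩ Liang: 09:45–10:00, 12:15–13:45, 14:30–18:15, 19:00–20:00.
Lars ∩ Liang ∩ Keiko: 09:45–10:00, 12:15–13:45, 14:30–14:45, 15:30–18:15, 19:00–20:00.
Lars ∩ Liang ∩ Keiko ∩ Farrukh: 09:45–10:00, 12:15–13:45, 14:30–14:45, 15:30–18:00, 19:00–20:00.
Lars ∩ Liang ∩ Keiko ∩ Farrukh ∩ Quinn: 09:45–10:00, 12:15–13:45, 19:15–19:45.
Restricted to 11:30–19:15: 12:15–13:45.
Total common minutes: 90.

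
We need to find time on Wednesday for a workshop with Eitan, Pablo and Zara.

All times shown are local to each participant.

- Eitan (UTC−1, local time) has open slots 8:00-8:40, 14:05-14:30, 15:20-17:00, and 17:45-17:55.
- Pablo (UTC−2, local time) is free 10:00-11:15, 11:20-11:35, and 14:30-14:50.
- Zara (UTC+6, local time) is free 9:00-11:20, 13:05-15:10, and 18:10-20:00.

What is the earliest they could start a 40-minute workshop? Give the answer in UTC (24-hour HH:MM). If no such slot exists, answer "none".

none

Eitan → UTC: 09:00–09:40, 15:05–15:30, 16:20–18:00, 18:45–18:55.
Pablo → UTC: 12:00–13:15, 13:20–13:35, 16:30–16:50.
Zara → UTC: 03:00–05:20, 07:05–09:10, 12:10–14:00.
Eitan ∩ Pablo: 16:30–16:50.
Eitan ∩ Pablo ∩ Zara: (none).
Windows ≥ 40 min: (none).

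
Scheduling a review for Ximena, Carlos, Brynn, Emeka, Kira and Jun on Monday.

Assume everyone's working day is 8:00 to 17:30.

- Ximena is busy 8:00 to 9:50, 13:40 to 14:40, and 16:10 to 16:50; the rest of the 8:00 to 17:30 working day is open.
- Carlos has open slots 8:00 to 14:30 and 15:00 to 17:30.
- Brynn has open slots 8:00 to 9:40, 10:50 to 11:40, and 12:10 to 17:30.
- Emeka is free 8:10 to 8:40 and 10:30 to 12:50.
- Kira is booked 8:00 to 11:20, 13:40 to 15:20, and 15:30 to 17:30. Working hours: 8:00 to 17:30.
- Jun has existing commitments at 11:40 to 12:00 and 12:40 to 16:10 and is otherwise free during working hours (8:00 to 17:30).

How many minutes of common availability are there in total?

Ximena free within 08:00–17:30: 09:50–13:40, 14:40–16:10, 16:50–17:30.
Kira free within 08:00–17:30: 11:20–13:40, 15:20–15:30.
Jun free within 08:00–17:30: 08:00–11:40, 12:00–12:40, 16:10–17:30.
Ximena ∩ Carlos: 09:50–13:40, 15:00–16:10, 16:50–17:30.
Ximena ∩ Carlos ∩ Brynn: 10:50–11:40, 12:10–13:40, 15:00–16:10, 16:50–17:30.
Ximena ∩ Carlos ∩ Brynn ∩ Emeka: 10:50–11:40, 12:10–12:50.
Ximena ∩ Carlos ∩ Brynn ∩ Emeka ∩ Kira: 11:20–11:40, 12:10–12:50.
Ximena ∩ Carlos ∩ Brynn ∩ Emeka ∩ Kira ∩ Jun: 11:20–11:40, 12:10–12:40.
Total common minutes: 20 + 30 = 50.

50 minutes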